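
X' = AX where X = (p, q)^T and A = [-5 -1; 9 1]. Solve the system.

p(t) = C_1e^(-2t) + C_2te^(-2t) - C_2e^(-2t), q(t) = -3C_1e^(-2t) - 3C_2te^(-2t) + 2C_2e^(-2t)

Coefficient matrix A = [[-5, -1], [9, 1]].
Characteristic polynomial det(A - λI) = λ^2 + 4λ + 4 = 0.
Single eigenvalue λ = -2 with algebraic multiplicity 2.
Eigenvector v = (1,-3); generalized eigenvector w with (A-λI)w=v is (-1,2).
General solution: e^(-2t)[C_1·v + C_2·(t·v + w)].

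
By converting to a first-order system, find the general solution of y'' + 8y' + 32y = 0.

Let x_1 = y, x_2 = y'. Then x_1' = x_2 and x_2' = -32x_1 - 8x_2.
A = [[0,1],[-32,-8]]; det(A-λI) = λ^2 + 8λ + 32.
Eigenvalues λ = -4 ± 4i.

y(t) = c_1e^(-4t)cos(4t) + c_2e^(-4t)sin(4t)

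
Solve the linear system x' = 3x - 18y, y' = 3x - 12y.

Coefficient matrix A = [[3, -18], [3, -12]].
Characteristic polynomial det(A - λI) = λ^2 + 9λ + 18 = 0.
Eigenvalues λ = -6, -3.
For λ=-6: (A-λI) row 1 is [9, -18], so an eigenvector is (-2, -1).
For λ=-3: (A-λI) row 1 is [6, -18], so an eigenvector is (-3, -1).
General solution: K_1e^(-6t)(-2,-1) + K_2e^(-3t)(-3,-1).

x(t) = -2K_1e^(-6t) - 3K_2e^(-3t), y(t) = -K_1e^(-6t) - K_2e^(-3t)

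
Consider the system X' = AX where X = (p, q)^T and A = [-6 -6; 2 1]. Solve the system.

Coefficient matrix A = [[-6, -6], [2, 1]].
Characteristic polynomial det(A - λI) = λ^2 + 5λ + 6 = 0.
Eigenvalues λ = -2, -3.
For λ=-2: (A-λI) row 1 is [-4, -6], so an eigenvector is (3, -2).
For λ=-3: (A-λI) row 1 is [-3, -6], so an eigenvector is (-2, 1).
General solution: K_1e^(-2t)(3,-2) + K_2e^(-3t)(-2,1).

p(t) = 3K_1e^(-2t) - 2K_2e^(-3t), q(t) = -2K_1e^(-2t) + K_2e^(-3t)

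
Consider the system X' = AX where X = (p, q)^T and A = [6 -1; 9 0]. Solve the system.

p(t) = c_1e^(3t) + c_2te^(3t), q(t) = 3c_1e^(3t) + 3c_2te^(3t) - c_2e^(3t)

Coefficient matrix A = [[6, -1], [9, 0]].
Characteristic polynomial det(A - λI) = λ^2 - 6λ + 9 = 0.
Single eigenvalue λ = 3 with algebraic multiplicity 2.
Eigenvector v = (1,3); generalized eigenvector w with (A-λI)w=v is (0,-1).
General solution: e^(3t)[c_1·v + c_2·(t·v + w)].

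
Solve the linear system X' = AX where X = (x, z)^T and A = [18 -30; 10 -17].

Coefficient matrix A = [[18, -30], [10, -17]].
Characteristic polynomial det(A - λI) = λ^2 - λ - 6 = 0.
Eigenvalues λ = -2, 3.
For λ=-2: (A-λI) row 1 is [20, -30], so an eigenvector is (3, 2).
For λ=3: (A-λI) row 1 is [15, -30], so an eigenvector is (-2, -1).
General solution: C_1e^(-2t)(3,2) + C_2e^(3t)(-2,-1).

x(t) = 3C_1e^(-2t) - 2C_2e^(3t), z(t) = 2C_1e^(-2t) - C_2e^(3t)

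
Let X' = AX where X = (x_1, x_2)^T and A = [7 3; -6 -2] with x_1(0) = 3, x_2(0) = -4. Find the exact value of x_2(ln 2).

-36

A = [[7,3],[-6,-2]]; eigenvalues λ = 1, 4.
Eigenvectors: (-1,2) for λ=1, (-1,1) for λ=4.
From the initial condition, c_1 = -1, c_2 = -2.
x_2(ln 2) = (-1)(2^1)(2) + (-2)(2^4)(1) = -36.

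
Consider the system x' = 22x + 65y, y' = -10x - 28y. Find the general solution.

x(t) = 3C_1e^(-3t)sin(5t) - 2C_1e^(-3t)cos(5t) - 2C_2e^(-3t)sin(5t) - 3C_2e^(-3t)cos(5t), y(t) = -C_1e^(-3t)sin(5t) + C_1e^(-3t)cos(5t) + C_2e^(-3t)sin(5t) + C_2e^(-3t)cos(5t)

Coefficient matrix A = [[22, 65], [-10, -28]].
Characteristic polynomial det(A - λI) = λ^2 + 6λ + 34 = 0.
Eigenvalues λ = -3 ± 5i (complex conjugate pair).
For λ=-3+5i: an eigenvector is (-2,1) - i(3,-1) = (-2 - 3i, 1 + i).
A real fundamental pair from Re and Im of e^((-3+5i)t)v: X_1 = e^(-3t)(cos(5t)·(-2,1) + sin(5t)·(3,-1)), X_2 = e^(-3t)(sin(5t)·(-2,1) - cos(5t)·(3,-1)).
General solution: C_1X_1 + C_2X_2.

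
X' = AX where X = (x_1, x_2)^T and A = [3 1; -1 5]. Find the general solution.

Coefficient matrix A = [[3, 1], [-1, 5]].
Characteristic polynomial det(A - λI) = λ^2 - 8λ + 16 = 0.
Single eigenvalue λ = 4 with algebraic multiplicity 2.
Eigenvector v = (1,1); generalized eigenvector w with (A-λI)w=v is (2,3).
General solution: e^(4t)[c_1·v + c_2·(t·v + w)].

x_1(t) = c_1e^(4t) + c_2te^(4t) + 2c_2e^(4t), x_2(t) = c_1e^(4t) + c_2te^(4t) + 3c_2e^(4t)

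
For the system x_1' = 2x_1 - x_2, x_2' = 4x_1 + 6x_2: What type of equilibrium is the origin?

A = [[2,-1],[4,6]]; det(A-λI) = λ^2 - 8λ + 16.
repeated λ = 4 with a single eigenvector.

unstable improper node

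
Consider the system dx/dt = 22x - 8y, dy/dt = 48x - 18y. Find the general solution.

x(t) = -C_1e^(-2t) + C_2e^(6t), y(t) = -3C_1e^(-2t) + 2C_2e^(6t)

Coefficient matrix A = [[22, -8], [48, -18]].
Characteristic polynomial det(A - λI) = λ^2 - 4λ - 12 = 0.
Eigenvalues λ = -2, 6.
For λ=-2: (A-λI) row 1 is [24, -8], so an eigenvector is (-1, -3).
For λ=6: (A-λI) row 1 is [16, -8], so an eigenvector is (1, 2).
General solution: C_1e^(-2t)(-1,-3) + C_2e^(6t)(1,2).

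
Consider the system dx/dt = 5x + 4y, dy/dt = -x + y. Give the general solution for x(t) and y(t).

x(t) = 2K_1e^(3t) + 2K_2te^(3t) - K_2e^(3t), y(t) = -K_1e^(3t) - K_2te^(3t) + K_2e^(3t)

Coefficient matrix A = [[5, 4], [-1, 1]].
Characteristic polynomial det(A - λI) = λ^2 - 6λ + 9 = 0.
Single eigenvalue λ = 3 with algebraic multiplicity 2.
Eigenvector v = (2,-1); generalized eigenvector w with (A-λI)w=v is (-1,1).
General solution: e^(3t)[K_1·v + K_2·(t·v + w)].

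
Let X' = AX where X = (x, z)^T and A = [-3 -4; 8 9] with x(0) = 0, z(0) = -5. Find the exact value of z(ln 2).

A = [[-3,-4],[8,9]]; eigenvalues λ = 1, 5.
Eigenvectors: (1,-1) for λ=1, (1,-2) for λ=5.
From the initial condition, c_1 = -5, c_2 = 5.
z(ln 2) = (-5)(2^1)(-1) + (5)(2^5)(-2) = -310.

-310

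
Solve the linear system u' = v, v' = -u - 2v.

Coefficient matrix A = [[0, 1], [-1, -2]].
Characteristic polynomial det(A - λI) = λ^2 + 2λ + 1 = 0.
Single eigenvalue λ = -1 with algebraic multiplicity 2.
Eigenvector v = (1,-1); generalized eigenvector w with (A-λI)w=v is (0,1).
General solution: e^(-t)[C_1·v + C_2·(t·v + w)].

u(t) = C_1e^(-t) + C_2te^(-t), v(t) = -C_1e^(-t) - C_2te^(-t) + C_2e^(-t)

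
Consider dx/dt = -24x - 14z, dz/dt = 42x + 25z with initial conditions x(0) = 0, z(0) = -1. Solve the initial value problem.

Coefficient matrix A = [[-24, -14], [42, 25]].
Characteristic polynomial det(A - λI) = λ^2 - λ - 12 = 0.
Eigenvalues λ = -3, 4.
For λ=-3: (A-λI) row 1 is [-21, -14], so an eigenvector is (-2, 3).
For λ=4: (A-λI) row 1 is [-28, -14], so an eigenvector is (-1, 2).
General solution: c_1e^(-3t)(-2,3) + c_2e^(4t)(-1,2).
Applying x(0)=0, z(0)=-1 gives c_1=1, c_2=-2.

x(t) = 2e^(4t) - 2e^(-3t), z(t) = -4e^(4t) + 3e^(-3t)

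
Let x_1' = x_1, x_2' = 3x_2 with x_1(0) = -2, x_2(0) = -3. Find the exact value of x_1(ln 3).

A = [[1,0],[0,3]]; eigenvalues λ = 3, 1.
Eigenvectors: (0,1) for λ=3, (-1,0) for λ=1.
From the initial condition, c_1 = -3, c_2 = 2.
x_1(ln 3) = (-3)(3^3)(0) + (2)(3^1)(-1) = -6.

-6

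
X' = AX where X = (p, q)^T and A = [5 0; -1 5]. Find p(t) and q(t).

Coefficient matrix A = [[5, 0], [-1, 5]].
Characteristic polynomial det(A - λI) = λ^2 - 10λ + 25 = 0.
Single eigenvalue λ = 5 with algebraic multiplicity 2.
Eigenvector v = (0,1); generalized eigenvector w with (A-λI)w=v is (-1,3).
General solution: e^(5t)[c_1·v + c_2·(t·v + w)].

p(t) = -c_2e^(5t), q(t) = c_1e^(5t) + c_2te^(5t) + 3c_2e^(5t)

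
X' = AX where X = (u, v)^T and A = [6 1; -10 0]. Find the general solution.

Coefficient matrix A = [[6, 1], [-10, 0]].
Characteristic polynomial det(A - λI) = λ^2 - 6λ + 10 = 0.
Eigenvalues λ = 3 ± i (complex conjugate pair).
For λ=3+i: an eigenvector is (1,-3) - i(0,-1) = (1, -3 + i).
A real fundamental pair from Re and Im of e^((3+i)t)v: X_1 = e^(3t)(cos(t)·(1,-3) + sin(t)·(0,-1)), X_2 = e^(3t)(sin(t)·(1,-3) - cos(t)·(0,-1)).
General solution: c_1X_1 + c_2X_2.

u(t) = c_1e^(3t)cos(t) + c_2e^(3t)sin(t), v(t) = -c_1e^(3t)sin(t) - 3c_1e^(3t)cos(t) - 3c_2e^(3t)sin(t) + c_2e^(3t)cos(t)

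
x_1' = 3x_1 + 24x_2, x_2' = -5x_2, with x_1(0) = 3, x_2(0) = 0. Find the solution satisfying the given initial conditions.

x_1(t) = 3e^(3t), x_2(t) = 0

Coefficient matrix A = [[3, 24], [0, -5]].
Characteristic polynomial det(A - λI) = λ^2 + 2λ - 15 = 0.
Eigenvalues λ = -5, 3.
For λ=-5: (A-λI) row 1 is [8, 24], so an eigenvector is (-3, 1).
For λ=3: (A-λI) row 1 is [0, 24], so an eigenvector is (-1, 0).
General solution: K_1e^(-5t)(-3,1) + K_2e^(3t)(-1,0).
Applying x_1(0)=3, x_2(0)=0 gives K_1=0, K_2=-3.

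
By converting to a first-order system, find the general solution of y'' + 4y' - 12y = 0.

y(t) = c_1e^(2t) + c_2e^(-6t)

Let x_1 = y, x_2 = y'. Then x_1' = x_2 and x_2' = 12x_1 - 4x_2.
A = [[0,1],[12,-4]]; det(A-λI) = λ^2 + 4λ - 12.
Eigenvalues λ = 2, -6 with eigenvectors (1,2), (1,-6).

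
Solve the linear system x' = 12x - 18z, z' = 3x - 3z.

x(t) = -2K_1e^(3t) + 3K_2e^(6t), z(t) = -K_1e^(3t) + K_2e^(6t)

Coefficient matrix A = [[12, -18], [3, -3]].
Characteristic polynomial det(A - λI) = λ^2 - 9λ + 18 = 0.
Eigenvalues λ = 3, 6.
For λ=3: (A-λI) row 1 is [9, -18], so an eigenvector is (-2, -1).
For λ=6: (A-λI) row 1 is [6, -18], so an eigenvector is (3, 1).
General solution: K_1e^(3t)(-2,-1) + K_2e^(6t)(3,1).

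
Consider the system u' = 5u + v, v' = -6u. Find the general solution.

u(t) = -K_1e^(2t) + K_2e^(3t), v(t) = 3K_1e^(2t) - 2K_2e^(3t)

Coefficient matrix A = [[5, 1], [-6, 0]].
Characteristic polynomial det(A - λI) = λ^2 - 5λ + 6 = 0.
Eigenvalues λ = 2, 3.
For λ=2: (A-λI) row 1 is [3, 1], so an eigenvector is (-1, 3).
For λ=3: (A-λI) row 1 is [2, 1], so an eigenvector is (1, -2).
General solution: K_1e^(2t)(-1,3) + K_2e^(3t)(1,-2).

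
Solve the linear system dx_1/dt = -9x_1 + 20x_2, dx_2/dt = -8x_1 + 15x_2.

Coefficient matrix A = [[-9, 20], [-8, 15]].
Characteristic polynomial det(A - λI) = λ^2 - 6λ + 25 = 0.
Eigenvalues λ = 3 ± 4i (complex conjugate pair).
For λ=3+4i: an eigenvector is (-2,-1) - i(1,1) = (-2 - i, -1 - i).
A real fundamental pair from Re and Im of e^((3+4i)t)v: X_1 = e^(3t)(cos(4t)·(-2,-1) + sin(4t)·(1,1)), X_2 = e^(3t)(sin(4t)·(-2,-1) - cos(4t)·(1,1)).
General solution: c_1X_1 + c_2X_2.

x_1(t) = c_1e^(3t)sin(4t) - 2c_1e^(3t)cos(4t) - 2c_2e^(3t)sin(4t) - c_2e^(3t)cos(4t), x_2(t) = c_1e^(3t)sin(4t) - c_1e^(3t)cos(4t) - c_2e^(3t)sin(4t) - c_2e^(3t)cos(4t)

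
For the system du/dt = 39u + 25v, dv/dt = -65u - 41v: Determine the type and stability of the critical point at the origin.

stable spiral

A = [[39,25],[-65,-41]]; det(A-λI) = λ^2 + 2λ + 26.
λ = -1 ± 5i: negative real part.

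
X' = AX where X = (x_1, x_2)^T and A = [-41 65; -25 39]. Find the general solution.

Coefficient matrix A = [[-41, 65], [-25, 39]].
Characteristic polynomial det(A - λI) = λ^2 + 2λ + 26 = 0.
Eigenvalues λ = -1 ± 5i (complex conjugate pair).
For λ=-1+5i: an eigenvector is (-3,-2) - i(-2,-1) = (-3 + 2i, -2 + i).
A real fundamental pair from Re and Im of e^((-1+5i)t)v: X_1 = e^(-t)(cos(5t)·(-3,-2) + sin(5t)·(-2,-1)), X_2 = e^(-t)(sin(5t)·(-3,-2) - cos(5t)·(-2,-1)).
General solution: K_1X_1 + K_2X_2.

x_1(t) = -2K_1e^(-t)sin(5t) - 3K_1e^(-t)cos(5t) - 3K_2e^(-t)sin(5t) + 2K_2e^(-t)cos(5t), x_2(t) = -K_1e^(-t)sin(5t) - 2K_1e^(-t)cos(5t) - 2K_2e^(-t)sin(5t) + K_2e^(-t)cos(5t)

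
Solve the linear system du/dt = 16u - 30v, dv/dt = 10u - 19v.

Coefficient matrix A = [[16, -30], [10, -19]].
Characteristic polynomial det(A - λI) = λ^2 + 3λ - 4 = 0.
Eigenvalues λ = 1, -4.
For λ=1: (A-λI) row 1 is [15, -30], so an eigenvector is (2, 1).
For λ=-4: (A-λI) row 1 is [20, -30], so an eigenvector is (-3, -2).
General solution: c_1e^(t)(2,1) + c_2e^(-4t)(-3,-2).

u(t) = 2c_1e^(t) - 3c_2e^(-4t), v(t) = c_1e^(t) - 2c_2e^(-4t)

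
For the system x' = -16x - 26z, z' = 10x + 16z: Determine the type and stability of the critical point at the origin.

center

A = [[-16,-26],[10,16]]; det(A-λI) = λ^2 + 4.
λ = 0 ± 2i: zero real part.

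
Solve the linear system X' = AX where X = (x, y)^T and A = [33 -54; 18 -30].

x(t) = 3C_1e^(-3t) - 2C_2e^(6t), y(t) = 2C_1e^(-3t) - C_2e^(6t)

Coefficient matrix A = [[33, -54], [18, -30]].
Characteristic polynomial det(A - λI) = λ^2 - 3λ - 18 = 0.
Eigenvalues λ = -3, 6.
For λ=-3: (A-λI) row 1 is [36, -54], so an eigenvector is (3, 2).
For λ=6: (A-λI) row 1 is [27, -54], so an eigenvector is (-2, -1).
General solution: C_1e^(-3t)(3,2) + C_2e^(6t)(-2,-1).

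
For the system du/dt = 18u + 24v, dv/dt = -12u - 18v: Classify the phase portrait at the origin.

A = [[18,24],[-12,-18]]; det(A-λI) = λ^2 - 36.
λ = -6, 6: opposite signs.

saddle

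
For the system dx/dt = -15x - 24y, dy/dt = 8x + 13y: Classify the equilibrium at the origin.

saddle

A = [[-15,-24],[8,13]]; det(A-λI) = λ^2 + 2λ - 3.
λ = -3, 1: opposite signs.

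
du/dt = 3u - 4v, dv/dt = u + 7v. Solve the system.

Coefficient matrix A = [[3, -4], [1, 7]].
Characteristic polynomial det(A - λI) = λ^2 - 10λ + 25 = 0.
Single eigenvalue λ = 5 with algebraic multiplicity 2.
Eigenvector v = (-2,1); generalized eigenvector w with (A-λI)w=v is (3,-1).
General solution: e^(5t)[c_1·v + c_2·(t·v + w)].

u(t) = -2c_1e^(5t) - 2c_2te^(5t) + 3c_2e^(5t), v(t) = c_1e^(5t) + c_2te^(5t) - c_2e^(5t)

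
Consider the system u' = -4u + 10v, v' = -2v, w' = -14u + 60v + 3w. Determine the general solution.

u(t) = C_1e^(-4t) + 5C_2e^(-2t), v(t) = C_2e^(-2t), w(t) = 2C_1e^(-4t) + 2C_2e^(-2t) + C_3e^(3t)

Coefficient matrix A = [[-4, 10, 0], [0, -2, 0], [-14, 60, 3]].
det(A - λI) = 0 gives eigenvalues λ = -4, -2, 3.
For λ=-4: eigenvector (1,0,2).
For λ=-2: eigenvector (5,1,2).
For λ=3: eigenvector (0,0,1).
General solution: C_1e^(-4t)(1,0,2) + C_2e^(-2t)(5,1,2) + C_3e^(3t)(0,0,1).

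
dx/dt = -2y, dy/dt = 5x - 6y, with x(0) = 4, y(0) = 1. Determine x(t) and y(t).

Coefficient matrix A = [[0, -2], [5, -6]].
Characteristic polynomial det(A - λI) = λ^2 + 6λ + 10 = 0.
Eigenvalues λ = -3 ± i (complex conjugate pair).
For λ=-3+i: an eigenvector is (-1,-2) - i(1,1) = (-1 - i, -2 - i).
A real fundamental pair from Re and Im of e^((-3+i)t)v: X_1 = e^(-3t)(cos(t)·(-1,-2) + sin(t)·(1,1)), X_2 = e^(-3t)(sin(t)·(-1,-2) - cos(t)·(1,1)).
General solution: C_1X_1 + C_2X_2.
Applying x(0)=4, y(0)=1 gives C_1=3, C_2=-7.

x(t) = 10e^(-3t)sin(t) + 4e^(-3t)cos(t), y(t) = 17e^(-3t)sin(t) + e^(-3t)cos(t)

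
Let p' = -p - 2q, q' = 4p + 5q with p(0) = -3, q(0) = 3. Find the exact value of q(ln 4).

12

A = [[-1,-2],[4,5]]; eigenvalues λ = 3, 1.
Eigenvectors: (1,-2) for λ=3, (1,-1) for λ=1.
From the initial condition, c_1 = 0, c_2 = -3.
q(ln 4) = (0)(4^3)(-2) + (-3)(4^1)(-1) = 12.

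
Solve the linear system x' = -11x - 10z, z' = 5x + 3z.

x(t) = -3C_1e^(-4t)sin(t) - C_1e^(-4t)cos(t) - C_2e^(-4t)sin(t) + 3C_2e^(-4t)cos(t), z(t) = 2C_1e^(-4t)sin(t) + C_1e^(-4t)cos(t) + C_2e^(-4t)sin(t) - 2C_2e^(-4t)cos(t)

Coefficient matrix A = [[-11, -10], [5, 3]].
Characteristic polynomial det(A - λI) = λ^2 + 8λ + 17 = 0.
Eigenvalues λ = -4 ± i (complex conjugate pair).
For λ=-4+i: an eigenvector is (-1,1) - i(-3,2) = (-1 + 3i, 1 - 2i).
A real fundamental pair from Re and Im of e^((-4+i)t)v: X_1 = e^(-4t)(cos(t)·(-1,1) + sin(t)·(-3,2)), X_2 = e^(-4t)(sin(t)·(-1,1) - cos(t)·(-3,2)).
General solution: C_1X_1 + C_2X_2.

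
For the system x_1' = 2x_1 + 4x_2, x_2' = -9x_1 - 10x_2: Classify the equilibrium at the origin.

stable improper node

A = [[2,4],[-9,-10]]; det(A-λI) = λ^2 + 8λ + 16.
repeated λ = -4 with a single eigenvector.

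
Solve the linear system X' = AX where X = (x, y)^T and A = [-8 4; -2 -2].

Coefficient matrix A = [[-8, 4], [-2, -2]].
Characteristic polynomial det(A - λI) = λ^2 + 10λ + 24 = 0.
Eigenvalues λ = -4, -6.
For λ=-4: (A-λI) row 1 is [-4, 4], so an eigenvector is (1, 1).
For λ=-6: (A-λI) row 1 is [-2, 4], so an eigenvector is (2, 1).
General solution: c_1e^(-4t)(1,1) + c_2e^(-6t)(2,1).

x(t) = c_1e^(-4t) + 2c_2e^(-6t), y(t) = c_1e^(-4t) + c_2e^(-6t)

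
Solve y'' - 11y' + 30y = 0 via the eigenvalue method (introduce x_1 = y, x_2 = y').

y(t) = K_1e^(5t) + K_2e^(6t)

Let x_1 = y, x_2 = y'. Then x_1' = x_2 and x_2' = -30x_1 + 11x_2.
A = [[0,1],[-30,11]]; det(A-λI) = λ^2 - 11λ + 30.
Eigenvalues λ = 5, 6 with eigenvectors (1,5), (1,6).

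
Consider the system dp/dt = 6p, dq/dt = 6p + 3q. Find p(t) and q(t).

Coefficient matrix A = [[6, 0], [6, 3]].
Characteristic polynomial det(A - λI) = λ^2 - 9λ + 18 = 0.
Eigenvalues λ = 3, 6.
For λ=3: (A-λI) row 1 is [3, 0], so an eigenvector is (0, 1).
For λ=6: (A-λI) row 2 is [6, -3], so an eigenvector is (-1, -2).
General solution: K_1e^(3t)(0,1) + K_2e^(6t)(-1,-2).

p(t) = -K_2e^(6t), q(t) = K_1e^(3t) - 2K_2e^(6t)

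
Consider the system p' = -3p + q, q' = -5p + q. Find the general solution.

Coefficient matrix A = [[-3, 1], [-5, 1]].
Characteristic polynomial det(A - λI) = λ^2 + 2λ + 2 = 0.
Eigenvalues λ = -1 ± i (complex conjugate pair).
For λ=-1+i: an eigenvector is (0,1) - i(1,2) = (0 - i, 1 - 2i).
A real fundamental pair from Re and Im of e^((-1+i)t)v: X_1 = e^(-t)(cos(t)·(0,1) + sin(t)·(1,2)), X_2 = e^(-t)(sin(t)·(0,1) - cos(t)·(1,2)).
General solution: C_1X_1 + C_2X_2.

p(t) = C_1e^(-t)sin(t) - C_2e^(-t)cos(t), q(t) = 2C_1e^(-t)sin(t) + C_1e^(-t)cos(t) + C_2e^(-t)sin(t) - 2C_2e^(-t)cos(t)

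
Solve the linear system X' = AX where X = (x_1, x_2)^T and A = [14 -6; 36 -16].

x_1(t) = -c_1e^(2t) - c_2e^(-4t), x_2(t) = -2c_1e^(2t) - 3c_2e^(-4t)

Coefficient matrix A = [[14, -6], [36, -16]].
Characteristic polynomial det(A - λI) = λ^2 + 2λ - 8 = 0.
Eigenvalues λ = 2, -4.
For λ=2: (A-λI) row 1 is [12, -6], so an eigenvector is (-1, -2).
For λ=-4: (A-λI) row 1 is [18, -6], so an eigenvector is (-1, -3).
General solution: c_1e^(2t)(-1,-2) + c_2e^(-4t)(-1,-3).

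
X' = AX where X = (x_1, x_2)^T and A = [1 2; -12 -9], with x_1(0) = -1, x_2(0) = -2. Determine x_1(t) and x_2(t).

Coefficient matrix A = [[1, 2], [-12, -9]].
Characteristic polynomial det(A - λI) = λ^2 + 8λ + 15 = 0.
Eigenvalues λ = -5, -3.
For λ=-5: (A-λI) row 1 is [6, 2], so an eigenvector is (1, -3).
For λ=-3: (A-λI) row 1 is [4, 2], so an eigenvector is (1, -2).
General solution: K_1e^(-5t)(1,-3) + K_2e^(-3t)(1,-2).
Applying x_1(0)=-1, x_2(0)=-2 gives K_1=4, K_2=-5.

x_1(t) = -5e^(-3t) + 4e^(-5t), x_2(t) = 10e^(-3t) - 12e^(-5t)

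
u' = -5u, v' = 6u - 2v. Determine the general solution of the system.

Coefficient matrix A = [[-5, 0], [6, -2]].
Characteristic polynomial det(A - λI) = λ^2 + 7λ + 10 = 0.
Eigenvalues λ = -2, -5.
For λ=-2: (A-λI) row 1 is [-3, 0], so an eigenvector is (0, -1).
For λ=-5: (A-λI) row 2 is [6, 3], so an eigenvector is (1, -2).
General solution: C_1e^(-2t)(0,-1) + C_2e^(-5t)(1,-2).

u(t) = C_2e^(-5t), v(t) = -C_1e^(-2t) - 2C_2e^(-5t)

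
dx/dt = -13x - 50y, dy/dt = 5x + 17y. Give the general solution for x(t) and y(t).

x(t) = 3C_1e^(2t)sin(5t) - C_1e^(2t)cos(5t) - C_2e^(2t)sin(5t) - 3C_2e^(2t)cos(5t), y(t) = -C_1e^(2t)sin(5t) + C_2e^(2t)cos(5t)

Coefficient matrix A = [[-13, -50], [5, 17]].
Characteristic polynomial det(A - λI) = λ^2 - 4λ + 29 = 0.
Eigenvalues λ = 2 ± 5i (complex conjugate pair).
For λ=2+5i: an eigenvector is (-1,0) - i(3,-1) = (-1 - 3i, 0 + i).
A real fundamental pair from Re and Im of e^((2+5i)t)v: X_1 = e^(2t)(cos(5t)·(-1,0) + sin(5t)·(3,-1)), X_2 = e^(2t)(sin(5t)·(-1,0) - cos(5t)·(3,-1)).
General solution: C_1X_1 + C_2X_2.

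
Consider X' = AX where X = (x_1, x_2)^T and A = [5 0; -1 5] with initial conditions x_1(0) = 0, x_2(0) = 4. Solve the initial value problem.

Coefficient matrix A = [[5, 0], [-1, 5]].
Characteristic polynomial det(A - λI) = λ^2 - 10λ + 25 = 0.
Single eigenvalue λ = 5 with algebraic multiplicity 2.
Eigenvector v = (0,1); generalized eigenvector w with (A-λI)w=v is (-1,1).
General solution: e^(5t)[C_1·v + C_2·(t·v + w)].
Applying x_1(0)=0, x_2(0)=4 gives C_1=4, C_2=0.

x_1(t) = 0, x_2(t) = 4e^(5t)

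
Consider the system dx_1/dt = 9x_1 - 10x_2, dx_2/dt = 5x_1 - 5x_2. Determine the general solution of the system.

Coefficient matrix A = [[9, -10], [5, -5]].
Characteristic polynomial det(A - λI) = λ^2 - 4λ + 5 = 0.
Eigenvalues λ = 2 ± i (complex conjugate pair).
For λ=2+i: an eigenvector is (-1,-1) - i(3,2) = (-1 - 3i, -1 - 2i).
A real fundamental pair from Re and Im of e^((2+i)t)v: X_1 = e^(2t)(cos(t)·(-1,-1) + sin(t)·(3,2)), X_2 = e^(2t)(sin(t)·(-1,-1) - cos(t)·(3,2)).
General solution: c_1X_1 + c_2X_2.

x_1(t) = 3c_1e^(2t)sin(t) - c_1e^(2t)cos(t) - c_2e^(2t)sin(t) - 3c_2e^(2t)cos(t), x_2(t) = 2c_1e^(2t)sin(t) - c_1e^(2t)cos(t) - c_2e^(2t)sin(t) - 2c_2e^(2t)cos(t)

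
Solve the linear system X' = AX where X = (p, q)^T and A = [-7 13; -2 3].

p(t) = 2K_1e^(-2t)sin(t) - 3K_1e^(-2t)cos(t) - 3K_2e^(-2t)sin(t) - 2K_2e^(-2t)cos(t), q(t) = K_1e^(-2t)sin(t) - K_1e^(-2t)cos(t) - K_2e^(-2t)sin(t) - K_2e^(-2t)cos(t)

Coefficient matrix A = [[-7, 13], [-2, 3]].
Characteristic polynomial det(A - λI) = λ^2 + 4λ + 5 = 0.
Eigenvalues λ = -2 ± i (complex conjugate pair).
For λ=-2+i: an eigenvector is (-3,-1) - i(2,1) = (-3 - 2i, -1 - i).
A real fundamental pair from Re and Im of e^((-2+i)t)v: X_1 = e^(-2t)(cos(t)·(-3,-1) + sin(t)·(2,1)), X_2 = e^(-2t)(sin(t)·(-3,-1) - cos(t)·(2,1)).
General solution: K_1X_1 + K_2X_2.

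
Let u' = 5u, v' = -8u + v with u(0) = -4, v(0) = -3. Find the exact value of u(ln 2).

A = [[5,0],[-8,1]]; eigenvalues λ = 1, 5.
Eigenvectors: (0,1) for λ=1, (1,-2) for λ=5.
From the initial condition, c_1 = -11, c_2 = -4.
u(ln 2) = (-11)(2^1)(0) + (-4)(2^5)(1) = -128.

-128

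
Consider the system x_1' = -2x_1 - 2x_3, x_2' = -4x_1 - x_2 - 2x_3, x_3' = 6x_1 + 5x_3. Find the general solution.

x_1(t) = c_1e^(2t) + 2c_3e^(t), x_2(t) = c_2e^(-t) - c_3e^(t), x_3(t) = -2c_1e^(2t) - 3c_3e^(t)

Coefficient matrix A = [[-2, 0, -2], [-4, -1, -2], [6, 0, 5]].
det(A - λI) = 0 gives eigenvalues λ = 2, -1, 1.
For λ=2: eigenvector (1,0,-2).
For λ=-1: eigenvector (0,1,0).
For λ=1: eigenvector (2,-1,-3).
General solution: c_1e^(2t)(1,0,-2) + c_2e^(-t)(0,1,0) + c_3e^(t)(2,-1,-3).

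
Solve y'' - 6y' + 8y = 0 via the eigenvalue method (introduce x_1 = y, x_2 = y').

Let x_1 = y, x_2 = y'. Then x_1' = x_2 and x_2' = -8x_1 + 6x_2.
A = [[0,1],[-8,6]]; det(A-λI) = λ^2 - 6λ + 8.
Eigenvalues λ = 2, 4 with eigenvectors (1,2), (1,4).

y(t) = K_1e^(2t) + K_2e^(4t)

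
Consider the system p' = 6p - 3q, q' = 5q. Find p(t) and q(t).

Coefficient matrix A = [[6, -3], [0, 5]].
Characteristic polynomial det(A - λI) = λ^2 - 11λ + 30 = 0.
Eigenvalues λ = 6, 5.
For λ=6: (A-λI) row 1 is [0, -3], so an eigenvector is (1, 0).
For λ=5: (A-λI) row 1 is [1, -3], so an eigenvector is (-3, -1).
General solution: c_1e^(6t)(1,0) + c_2e^(5t)(-3,-1).

p(t) = c_1e^(6t) - 3c_2e^(5t), q(t) = -c_2e^(5t)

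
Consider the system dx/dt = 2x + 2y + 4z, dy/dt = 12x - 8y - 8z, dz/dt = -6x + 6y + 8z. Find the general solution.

x(t) = K_1e^(2t) + K_2e^(4t), y(t) = 2K_1e^(2t) + K_2e^(4t) - 2K_3e^(-4t), z(t) = -K_1e^(2t) + K_3e^(-4t)

Coefficient matrix A = [[2, 2, 4], [12, -8, -8], [-6, 6, 8]].
det(A - λI) = 0 gives eigenvalues λ = 2, 4, -4.
For λ=2: eigenvector (1,2,-1).
For λ=4: eigenvector (1,1,0).
For λ=-4: eigenvector (0,-2,1).
General solution: K_1e^(2t)(1,2,-1) + K_2e^(4t)(1,1,0) + K_3e^(-4t)(0,-2,1).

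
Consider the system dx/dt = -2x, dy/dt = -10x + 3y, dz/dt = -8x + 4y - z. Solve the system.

x(t) = K_2e^(-2t), y(t) = K_1e^(3t) + 2K_2e^(-2t), z(t) = K_1e^(3t) + K_3e^(-t)

Coefficient matrix A = [[-2, 0, 0], [-10, 3, 0], [-8, 4, -1]].
det(A - λI) = 0 gives eigenvalues λ = 3, -2, -1.
For λ=3: eigenvector (0,1,1).
For λ=-2: eigenvector (1,2,0).
For λ=-1: eigenvector (0,0,1).
General solution: K_1e^(3t)(0,1,1) + K_2e^(-2t)(1,2,0) + K_3e^(-t)(0,0,1).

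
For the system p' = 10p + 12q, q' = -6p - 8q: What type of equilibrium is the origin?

A = [[10,12],[-6,-8]]; det(A-λI) = λ^2 - 2λ - 8.
λ = 4, -2: opposite signs.

saddle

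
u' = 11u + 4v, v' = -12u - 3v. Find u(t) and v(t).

u(t) = K_1e^(3t) + 2K_2e^(5t), v(t) = -2K_1e^(3t) - 3K_2e^(5t)

Coefficient matrix A = [[11, 4], [-12, -3]].
Characteristic polynomial det(A - λI) = λ^2 - 8λ + 15 = 0.
Eigenvalues λ = 3, 5.
For λ=3: (A-λI) row 1 is [8, 4], so an eigenvector is (1, -2).
For λ=5: (A-λI) row 1 is [6, 4], so an eigenvector is (2, -3).
General solution: K_1e^(3t)(1,-2) + K_2e^(5t)(2,-3).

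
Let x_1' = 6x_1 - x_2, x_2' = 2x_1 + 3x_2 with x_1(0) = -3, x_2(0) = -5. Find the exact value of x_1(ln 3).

-405

A = [[6,-1],[2,3]]; eigenvalues λ = 4, 5.
Eigenvectors: (1,2) for λ=4, (-1,-1) for λ=5.
From the initial condition, c_1 = -2, c_2 = 1.
x_1(ln 3) = (-2)(3^4)(1) + (1)(3^5)(-1) = -405.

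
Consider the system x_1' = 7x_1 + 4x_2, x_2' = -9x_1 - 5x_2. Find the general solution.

x_1(t) = 2K_1e^(t) + 2K_2te^(t) - K_2e^(t), x_2(t) = -3K_1e^(t) - 3K_2te^(t) + 2K_2e^(t)

Coefficient matrix A = [[7, 4], [-9, -5]].
Characteristic polynomial det(A - λI) = λ^2 - 2λ + 1 = 0.
Single eigenvalue λ = 1 with algebraic multiplicity 2.
Eigenvector v = (2,-3); generalized eigenvector w with (A-λI)w=v is (-1,2).
General solution: e^(t)[K_1·v + K_2·(t·v + w)].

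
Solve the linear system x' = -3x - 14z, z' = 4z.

x(t) = K_1e^(-3t) - 2K_2e^(4t), z(t) = K_2e^(4t)

Coefficient matrix A = [[-3, -14], [0, 4]].
Characteristic polynomial det(A - λI) = λ^2 - λ - 12 = 0.
Eigenvalues λ = -3, 4.
For λ=-3: (A-λI) row 1 is [0, -14], so an eigenvector is (1, 0).
For λ=4: (A-λI) row 1 is [-7, -14], so an eigenvector is (-2, 1).
General solution: K_1e^(-3t)(1,0) + K_2e^(4t)(-2,1).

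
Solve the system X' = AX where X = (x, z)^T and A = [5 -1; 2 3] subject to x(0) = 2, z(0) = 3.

x(t) = -e^(4t)sin(t) + 2e^(4t)cos(t), z(t) = e^(4t)sin(t) + 3e^(4t)cos(t)

Coefficient matrix A = [[5, -1], [2, 3]].
Characteristic polynomial det(A - λI) = λ^2 - 8λ + 17 = 0.
Eigenvalues λ = 4 ± i (complex conjugate pair).
For λ=4+i: an eigenvector is (0,-1) - i(1,1) = (0 - i, -1 - i).
A real fundamental pair from Re and Im of e^((4+i)t)v: X_1 = e^(4t)(cos(t)·(0,-1) + sin(t)·(1,1)), X_2 = e^(4t)(sin(t)·(0,-1) - cos(t)·(1,1)).
General solution: c_1X_1 + c_2X_2.
Applying x(0)=2, z(0)=3 gives c_1=-1, c_2=-2.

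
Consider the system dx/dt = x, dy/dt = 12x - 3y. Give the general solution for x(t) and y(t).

Coefficient matrix A = [[1, 0], [12, -3]].
Characteristic polynomial det(A - λI) = λ^2 + 2λ - 3 = 0.
Eigenvalues λ = -3, 1.
For λ=-3: (A-λI) row 1 is [4, 0], so an eigenvector is (0, 1).
For λ=1: (A-λI) row 2 is [12, -4], so an eigenvector is (1, 3).
General solution: K_1e^(-3t)(0,1) + K_2e^(t)(1,3).

x(t) = K_2e^(t), y(t) = K_1e^(-3t) + 3K_2e^(t)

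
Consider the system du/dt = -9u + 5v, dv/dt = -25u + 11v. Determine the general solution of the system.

u(t) = -C_1e^(t)sin(5t) + C_2e^(t)cos(5t), v(t) = -2C_1e^(t)sin(5t) - C_1e^(t)cos(5t) - C_2e^(t)sin(5t) + 2C_2e^(t)cos(5t)

Coefficient matrix A = [[-9, 5], [-25, 11]].
Characteristic polynomial det(A - λI) = λ^2 - 2λ + 26 = 0.
Eigenvalues λ = 1 ± 5i (complex conjugate pair).
For λ=1+5i: an eigenvector is (0,-1) - i(-1,-2) = (0 + i, -1 + 2i).
A real fundamental pair from Re and Im of e^((1+5i)t)v: X_1 = e^(t)(cos(5t)·(0,-1) + sin(5t)·(-1,-2)), X_2 = e^(t)(sin(5t)·(0,-1) - cos(5t)·(-1,-2)).
General solution: C_1X_1 + C_2X_2.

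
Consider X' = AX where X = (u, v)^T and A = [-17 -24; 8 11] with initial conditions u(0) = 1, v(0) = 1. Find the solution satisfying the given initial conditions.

u(t) = -9e^(-t) + 10e^(-5t), v(t) = 6e^(-t) - 5e^(-5t)

Coefficient matrix A = [[-17, -24], [8, 11]].
Characteristic polynomial det(A - λI) = λ^2 + 6λ + 5 = 0.
Eigenvalues λ = -1, -5.
For λ=-1: (A-λI) row 1 is [-16, -24], so an eigenvector is (3, -2).
For λ=-5: (A-λI) row 1 is [-12, -24], so an eigenvector is (2, -1).
General solution: c_1e^(-t)(3,-2) + c_2e^(-5t)(2,-1).
Applying u(0)=1, v(0)=1 gives c_1=-3, c_2=5.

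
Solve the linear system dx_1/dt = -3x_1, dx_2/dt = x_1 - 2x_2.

Coefficient matrix A = [[-3, 0], [1, -2]].
Characteristic polynomial det(A - λI) = λ^2 + 5λ + 6 = 0.
Eigenvalues λ = -3, -2.
For λ=-3: (A-λI) row 2 is [1, 1], so an eigenvector is (1, -1).
For λ=-2: (A-λI) row 1 is [-1, 0], so an eigenvector is (0, 1).
General solution: C_1e^(-3t)(1,-1) + C_2e^(-2t)(0,1).

x_1(t) = C_1e^(-3t), x_2(t) = -C_1e^(-3t) + C_2e^(-2t)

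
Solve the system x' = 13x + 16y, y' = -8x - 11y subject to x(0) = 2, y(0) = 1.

Coefficient matrix A = [[13, 16], [-8, -11]].
Characteristic polynomial det(A - λI) = λ^2 - 2λ - 15 = 0.
Eigenvalues λ = 5, -3.
For λ=5: (A-λI) row 1 is [8, 16], so an eigenvector is (-2, 1).
For λ=-3: (A-λI) row 1 is [16, 16], so an eigenvector is (1, -1).
General solution: C_1e^(5t)(-2,1) + C_2e^(-3t)(1,-1).
Applying x(0)=2, y(0)=1 gives C_1=-3, C_2=-4.

x(t) = 6e^(5t) - 4e^(-3t), y(t) = -3e^(5t) + 4e^(-3t)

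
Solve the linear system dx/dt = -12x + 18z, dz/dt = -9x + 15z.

Coefficient matrix A = [[-12, 18], [-9, 15]].
Characteristic polynomial det(A - λI) = λ^2 - 3λ - 18 = 0.
Eigenvalues λ = 6, -3.
For λ=6: (A-λI) row 1 is [-18, 18], so an eigenvector is (1, 1).
For λ=-3: (A-λI) row 1 is [-9, 18], so an eigenvector is (2, 1).
General solution: c_1e^(6t)(1,1) + c_2e^(-3t)(2,1).

x(t) = c_1e^(6t) + 2c_2e^(-3t), z(t) = c_1e^(6t) + c_2e^(-3t)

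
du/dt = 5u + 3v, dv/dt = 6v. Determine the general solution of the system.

Coefficient matrix A = [[5, 3], [0, 6]].
Characteristic polynomial det(A - λI) = λ^2 - 11λ + 30 = 0.
Eigenvalues λ = 6, 5.
For λ=6: (A-λI) row 1 is [-1, 3], so an eigenvector is (3, 1).
For λ=5: (A-λI) row 1 is [0, 3], so an eigenvector is (-1, 0).
General solution: K_1e^(6t)(3,1) + K_2e^(5t)(-1,0).

u(t) = 3K_1e^(6t) - K_2e^(5t), v(t) = K_1e^(6t)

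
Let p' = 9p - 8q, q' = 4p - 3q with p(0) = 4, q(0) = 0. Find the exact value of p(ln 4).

A = [[9,-8],[4,-3]]; eigenvalues λ = 5, 1.
Eigenvectors: (2,1) for λ=5, (-1,-1) for λ=1.
From the initial condition, c_1 = 4, c_2 = 4.
p(ln 4) = (4)(4^5)(2) + (4)(4^1)(-1) = 8176.

8176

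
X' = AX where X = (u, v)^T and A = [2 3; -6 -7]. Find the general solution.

u(t) = -C_1e^(-t) - C_2e^(-4t), v(t) = C_1e^(-t) + 2C_2e^(-4t)

Coefficient matrix A = [[2, 3], [-6, -7]].
Characteristic polynomial det(A - λI) = λ^2 + 5λ + 4 = 0.
Eigenvalues λ = -1, -4.
For λ=-1: (A-λI) row 1 is [3, 3], so an eigenvector is (-1, 1).
For λ=-4: (A-λI) row 1 is [6, 3], so an eigenvector is (-1, 2).
General solution: C_1e^(-t)(-1,1) + C_2e^(-4t)(-1,2).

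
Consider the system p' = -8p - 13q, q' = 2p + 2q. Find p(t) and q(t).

Coefficient matrix A = [[-8, -13], [2, 2]].
Characteristic polynomial det(A - λI) = λ^2 + 6λ + 10 = 0.
Eigenvalues λ = -3 ± i (complex conjugate pair).
For λ=-3+i: an eigenvector is (2,-1) - i(3,-1) = (2 - 3i, -1 + i).
A real fundamental pair from Re and Im of e^((-3+i)t)v: X_1 = e^(-3t)(cos(t)·(2,-1) + sin(t)·(3,-1)), X_2 = e^(-3t)(sin(t)·(2,-1) - cos(t)·(3,-1)).
General solution: c_1X_1 + c_2X_2.

p(t) = 3c_1e^(-3t)sin(t) + 2c_1e^(-3t)cos(t) + 2c_2e^(-3t)sin(t) - 3c_2e^(-3t)cos(t), q(t) = -c_1e^(-3t)sin(t) - c_1e^(-3t)cos(t) - c_2e^(-3t)sin(t) + c_2e^(-3t)cos(t)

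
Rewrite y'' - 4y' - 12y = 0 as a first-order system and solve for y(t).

Let x_1 = y, x_2 = y'. Then x_1' = x_2 and x_2' = 12x_1 + 4x_2.
A = [[0,1],[12,4]]; det(A-λI) = λ^2 - 4λ - 12.
Eigenvalues λ = -2, 6 with eigenvectors (1,-2), (1,6).

y(t) = C_1e^(-2t) + C_2e^(6t)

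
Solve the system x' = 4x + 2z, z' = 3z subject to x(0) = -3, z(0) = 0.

x(t) = -3e^(4t), z(t) = 0

Coefficient matrix A = [[4, 2], [0, 3]].
Characteristic polynomial det(A - λI) = λ^2 - 7λ + 12 = 0.
Eigenvalues λ = 4, 3.
For λ=4: (A-λI) row 1 is [0, 2], so an eigenvector is (-1, 0).
For λ=3: (A-λI) row 1 is [1, 2], so an eigenvector is (2, -1).
General solution: K_1e^(4t)(-1,0) + K_2e^(3t)(2,-1).
Applying x(0)=-3, z(0)=0 gives K_1=3, K_2=0.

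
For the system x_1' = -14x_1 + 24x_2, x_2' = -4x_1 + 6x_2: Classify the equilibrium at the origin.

stable node

A = [[-14,24],[-4,6]]; det(A-λI) = λ^2 + 8λ + 12.
λ = -6, -2: both negative.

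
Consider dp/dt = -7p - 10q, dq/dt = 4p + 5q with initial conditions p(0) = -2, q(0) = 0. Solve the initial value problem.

p(t) = 6e^(-t)sin(2t) - 2e^(-t)cos(2t), q(t) = -4e^(-t)sin(2t)

Coefficient matrix A = [[-7, -10], [4, 5]].
Characteristic polynomial det(A - λI) = λ^2 + 2λ + 5 = 0.
Eigenvalues λ = -1 ± 2i (complex conjugate pair).
For λ=-1+2i: an eigenvector is (-1,1) - i(-2,1) = (-1 + 2i, 1 - i).
A real fundamental pair from Re and Im of e^((-1+2i)t)v: X_1 = e^(-t)(cos(2t)·(-1,1) + sin(2t)·(-2,1)), X_2 = e^(-t)(sin(2t)·(-1,1) - cos(2t)·(-2,1)).
General solution: K_1X_1 + K_2X_2.
Applying p(0)=-2, q(0)=0 gives K_1=-2, K_2=-2.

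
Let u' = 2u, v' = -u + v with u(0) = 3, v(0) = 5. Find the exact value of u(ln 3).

A = [[2,0],[-1,1]]; eigenvalues λ = 2, 1.
Eigenvectors: (1,-1) for λ=2, (0,1) for λ=1.
From the initial condition, c_1 = 3, c_2 = 8.
u(ln 3) = (3)(3^2)(1) + (8)(3^1)(0) = 27.

27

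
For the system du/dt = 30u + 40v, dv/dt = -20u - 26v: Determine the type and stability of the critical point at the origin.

A = [[30,40],[-20,-26]]; det(A-λI) = λ^2 - 4λ + 20.
λ = 2 ± 4i: positive real part.

unstable spiral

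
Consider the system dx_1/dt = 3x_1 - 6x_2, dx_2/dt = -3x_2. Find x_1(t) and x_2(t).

Coefficient matrix A = [[3, -6], [0, -3]].
Characteristic polynomial det(A - λI) = λ^2 - 9 = 0.
Eigenvalues λ = 3, -3.
For λ=3: (A-λI) row 1 is [0, -6], so an eigenvector is (-1, 0).
For λ=-3: (A-λI) row 1 is [6, -6], so an eigenvector is (1, 1).
General solution: C_1e^(3t)(-1,0) + C_2e^(-3t)(1,1).

x_1(t) = -C_1e^(3t) + C_2e^(-3t), x_2(t) = C_2e^(-3t)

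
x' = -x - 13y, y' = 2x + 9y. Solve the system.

Coefficient matrix A = [[-1, -13], [2, 9]].
Characteristic polynomial det(A - λI) = λ^2 - 8λ + 17 = 0.
Eigenvalues λ = 4 ± i (complex conjugate pair).
For λ=4+i: an eigenvector is (2,-1) - i(3,-1) = (2 - 3i, -1 + i).
A real fundamental pair from Re and Im of e^((4+i)t)v: X_1 = e^(4t)(cos(t)·(2,-1) + sin(t)·(3,-1)), X_2 = e^(4t)(sin(t)·(2,-1) - cos(t)·(3,-1)).
General solution: K_1X_1 + K_2X_2.

x(t) = 3K_1e^(4t)sin(t) + 2K_1e^(4t)cos(t) + 2K_2e^(4t)sin(t) - 3K_2e^(4t)cos(t), y(t) = -K_1e^(4t)sin(t) - K_1e^(4t)cos(t) - K_2e^(4t)sin(t) + K_2e^(4t)cos(t)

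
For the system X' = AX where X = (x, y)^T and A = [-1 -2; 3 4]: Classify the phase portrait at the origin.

A = [[-1,-2],[3,4]]; det(A-λI) = λ^2 - 3λ + 2.
λ = 1, 2: both positive.

unstable node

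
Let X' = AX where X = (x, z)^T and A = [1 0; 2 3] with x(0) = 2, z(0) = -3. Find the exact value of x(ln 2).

A = [[1,0],[2,3]]; eigenvalues λ = 1, 3.
Eigenvectors: (-1,1) for λ=1, (0,-1) for λ=3.
From the initial condition, c_1 = -2, c_2 = 1.
x(ln 2) = (-2)(2^1)(-1) + (1)(2^3)(0) = 4.

4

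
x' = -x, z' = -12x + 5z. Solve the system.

Coefficient matrix A = [[-1, 0], [-12, 5]].
Characteristic polynomial det(A - λI) = λ^2 - 4λ - 5 = 0.
Eigenvalues λ = 5, -1.
For λ=5: (A-λI) row 1 is [-6, 0], so an eigenvector is (0, -1).
For λ=-1: (A-λI) row 2 is [-12, 6], so an eigenvector is (-1, -2).
General solution: K_1e^(5t)(0,-1) + K_2e^(-t)(-1,-2).

x(t) = -K_2e^(-t), z(t) = -K_1e^(5t) - 2K_2e^(-t)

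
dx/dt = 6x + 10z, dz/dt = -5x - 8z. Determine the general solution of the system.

x(t) = c_1e^(-t)sin(t) + 3c_1e^(-t)cos(t) + 3c_2e^(-t)sin(t) - c_2e^(-t)cos(t), z(t) = -c_1e^(-t)sin(t) - 2c_1e^(-t)cos(t) - 2c_2e^(-t)sin(t) + c_2e^(-t)cos(t)

Coefficient matrix A = [[6, 10], [-5, -8]].
Characteristic polynomial det(A - λI) = λ^2 + 2λ + 2 = 0.
Eigenvalues λ = -1 ± i (complex conjugate pair).
For λ=-1+i: an eigenvector is (3,-2) - i(1,-1) = (3 - i, -2 + i).
A real fundamental pair from Re and Im of e^((-1+i)t)v: X_1 = e^(-t)(cos(t)·(3,-2) + sin(t)·(1,-1)), X_2 = e^(-t)(sin(t)·(3,-2) - cos(t)·(1,-1)).
General solution: c_1X_1 + c_2X_2.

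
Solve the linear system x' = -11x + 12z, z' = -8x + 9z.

Coefficient matrix A = [[-11, 12], [-8, 9]].
Characteristic polynomial det(A - λI) = λ^2 + 2λ - 3 = 0.
Eigenvalues λ = -3, 1.
For λ=-3: (A-λI) row 1 is [-8, 12], so an eigenvector is (3, 2).
For λ=1: (A-λI) row 1 is [-12, 12], so an eigenvector is (-1, -1).
General solution: c_1e^(-3t)(3,2) + c_2e^(t)(-1,-1).

x(t) = 3c_1e^(-3t) - c_2e^(t), z(t) = 2c_1e^(-3t) - c_2e^(t)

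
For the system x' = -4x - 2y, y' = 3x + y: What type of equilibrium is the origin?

stable node

A = [[-4,-2],[3,1]]; det(A-λI) = λ^2 + 3λ + 2.
λ = -2, -1: both negative.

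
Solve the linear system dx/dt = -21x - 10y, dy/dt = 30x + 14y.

x(t) = K_1e^(-t) + 2K_2e^(-6t), y(t) = -2K_1e^(-t) - 3K_2e^(-6t)

Coefficient matrix A = [[-21, -10], [30, 14]].
Characteristic polynomial det(A - λI) = λ^2 + 7λ + 6 = 0.
Eigenvalues λ = -1, -6.
For λ=-1: (A-λI) row 1 is [-20, -10], so an eigenvector is (1, -2).
For λ=-6: (A-λI) row 1 is [-15, -10], so an eigenvector is (2, -3).
General solution: K_1e^(-t)(1,-2) + K_2e^(-6t)(2,-3).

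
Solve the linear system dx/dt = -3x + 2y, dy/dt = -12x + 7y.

x(t) = -C_1e^(3t) - C_2e^(t), y(t) = -3C_1e^(3t) - 2C_2e^(t)

Coefficient matrix A = [[-3, 2], [-12, 7]].
Characteristic polynomial det(A - λI) = λ^2 - 4λ + 3 = 0.
Eigenvalues λ = 3, 1.
For λ=3: (A-λI) row 1 is [-6, 2], so an eigenvector is (-1, -3).
For λ=1: (A-λI) row 1 is [-4, 2], so an eigenvector is (-1, -2).
General solution: C_1e^(3t)(-1,-3) + C_2e^(t)(-1,-2).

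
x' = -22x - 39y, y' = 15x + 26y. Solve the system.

Coefficient matrix A = [[-22, -39], [15, 26]].
Characteristic polynomial det(A - λI) = λ^2 - 4λ + 13 = 0.
Eigenvalues λ = 2 ± 3i (complex conjugate pair).
For λ=2+3i: an eigenvector is (2,-1) - i(-3,2) = (2 + 3i, -1 - 2i).
A real fundamental pair from Re and Im of e^((2+3i)t)v: X_1 = e^(2t)(cos(3t)·(2,-1) + sin(3t)·(-3,2)), X_2 = e^(2t)(sin(3t)·(2,-1) - cos(3t)·(-3,2)).
General solution: K_1X_1 + K_2X_2.

x(t) = -3K_1e^(2t)sin(3t) + 2K_1e^(2t)cos(3t) + 2K_2e^(2t)sin(3t) + 3K_2e^(2t)cos(3t), y(t) = 2K_1e^(2t)sin(3t) - K_1e^(2t)cos(3t) - K_2e^(2t)sin(3t) - 2K_2e^(2t)cos(3t)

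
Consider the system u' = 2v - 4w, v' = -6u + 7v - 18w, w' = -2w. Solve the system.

u(t) = -2K_2e^(3t) + K_3e^(4t), v(t) = 2K_1e^(-2t) - 3K_2e^(3t) + 2K_3e^(4t), w(t) = K_1e^(-2t)

Coefficient matrix A = [[0, 2, -4], [-6, 7, -18], [0, 0, -2]].
det(A - λI) = 0 gives eigenvalues λ = -2, 3, 4.
For λ=-2: eigenvector (0,2,1).
For λ=3: eigenvector (-2,-3,0).
For λ=4: eigenvector (1,2,0).
General solution: K_1e^(-2t)(0,2,1) + K_2e^(3t)(-2,-3,0) + K_3e^(4t)(1,2,0).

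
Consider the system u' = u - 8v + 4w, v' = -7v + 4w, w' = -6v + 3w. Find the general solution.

u(t) = K_1e^(t) + K_2e^(-3t) + 2K_3e^(-t), v(t) = K_2e^(-3t) + 2K_3e^(-t), w(t) = K_2e^(-3t) + 3K_3e^(-t)

Coefficient matrix A = [[1, -8, 4], [0, -7, 4], [0, -6, 3]].
det(A - λI) = 0 gives eigenvalues λ = 1, -3, -1.
For λ=1: eigenvector (1,0,0).
For λ=-3: eigenvector (1,1,1).
For λ=-1: eigenvector (2,2,3).
General solution: K_1e^(t)(1,0,0) + K_2e^(-3t)(1,1,1) + K_3e^(-t)(2,2,3).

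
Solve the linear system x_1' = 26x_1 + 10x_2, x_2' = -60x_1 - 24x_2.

x_1(t) = -C_1e^(-4t) + C_2e^(6t), x_2(t) = 3C_1e^(-4t) - 2C_2e^(6t)

Coefficient matrix A = [[26, 10], [-60, -24]].
Characteristic polynomial det(A - λI) = λ^2 - 2λ - 24 = 0.
Eigenvalues λ = -4, 6.
For λ=-4: (A-λI) row 1 is [30, 10], so an eigenvector is (-1, 3).
For λ=6: (A-λI) row 1 is [20, 10], so an eigenvector is (1, -2).
General solution: C_1e^(-4t)(-1,3) + C_2e^(6t)(1,-2).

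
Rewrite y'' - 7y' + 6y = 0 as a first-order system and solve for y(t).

Let x_1 = y, x_2 = y'. Then x_1' = x_2 and x_2' = -6x_1 + 7x_2.
A = [[0,1],[-6,7]]; det(A-λI) = λ^2 - 7λ + 6.
Eigenvalues λ = 1, 6 with eigenvectors (1,1), (1,6).

y(t) = K_1e^(t) + K_2e^(6t)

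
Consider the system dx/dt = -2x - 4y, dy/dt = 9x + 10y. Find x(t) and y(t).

Coefficient matrix A = [[-2, -4], [9, 10]].
Characteristic polynomial det(A - λI) = λ^2 - 8λ + 16 = 0.
Single eigenvalue λ = 4 with algebraic multiplicity 2.
Eigenvector v = (2,-3); generalized eigenvector w with (A-λI)w=v is (-1,1).
General solution: e^(4t)[K_1·v + K_2·(t·v + w)].

x(t) = 2K_1e^(4t) + 2K_2te^(4t) - K_2e^(4t), y(t) = -3K_1e^(4t) - 3K_2te^(4t) + K_2e^(4t)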